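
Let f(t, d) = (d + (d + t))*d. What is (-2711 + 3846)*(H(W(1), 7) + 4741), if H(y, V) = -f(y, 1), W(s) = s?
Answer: 5377630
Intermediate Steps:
f(t, d) = d*(t + 2*d) (f(t, d) = (t + 2*d)*d = d*(t + 2*d))
H(y, V) = -2 - y (H(y, V) = -(y + 2*1) = -(y + 2) = -(2 + y) = -2 - y)
(-2711 + 3846)*(H(W(1), 7) + 4741) = (-2711 + 3846)*((-2 - 1*1) + 4741) = 1135*((-2 - 1) + 4741) = 1135*(-3 + 4741) = 1135*4738 = 5377630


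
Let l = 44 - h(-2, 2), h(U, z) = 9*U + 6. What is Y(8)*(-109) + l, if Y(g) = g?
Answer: -816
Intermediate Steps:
h(U, z) = 6 + 9*U
l = 56 (l = 44 - (6 + 9*(-2)) = 44 - (6 - 18) = 44 - 1*(-12) = 44 + 12 = 56)
Y(8)*(-109) + l = 8*(-109) + 56 = -872 + 56 = -816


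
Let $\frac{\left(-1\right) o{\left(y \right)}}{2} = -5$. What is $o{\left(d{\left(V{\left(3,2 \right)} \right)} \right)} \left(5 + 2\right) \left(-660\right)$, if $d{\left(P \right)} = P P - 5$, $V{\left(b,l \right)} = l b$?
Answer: $-46200$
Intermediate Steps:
$V{\left(b,l \right)} = b l$
$d{\left(P \right)} = -5 + P^{2}$ ($d{\left(P \right)} = P^{2} - 5 = -5 + P^{2}$)
$o{\left(y \right)} = 10$ ($o{\left(y \right)} = \left(-2\right) \left(-5\right) = 10$)
$o{\left(d{\left(V{\left(3,2 \right)} \right)} \right)} \left(5 + 2\right) \left(-660\right) = 10 \left(5 + 2\right) \left(-660\right) = 10 \cdot 7 \left(-660\right) = 70 \left(-660\right) = -46200$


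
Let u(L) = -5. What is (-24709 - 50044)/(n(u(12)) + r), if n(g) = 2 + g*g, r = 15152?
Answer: -74753/15179 ≈ -4.9248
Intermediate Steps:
n(g) = 2 + g²
(-24709 - 50044)/(n(u(12)) + r) = (-24709 - 50044)/((2 + (-5)²) + 15152) = -74753/((2 + 25) + 15152) = -74753/(27 + 15152) = -74753/15179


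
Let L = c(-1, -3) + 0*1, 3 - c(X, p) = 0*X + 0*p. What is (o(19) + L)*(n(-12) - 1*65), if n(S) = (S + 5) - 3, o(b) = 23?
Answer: -1950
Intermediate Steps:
n(S) = 2 + S (n(S) = (5 + S) - 3 = 2 + S)
c(X, p) = 3 (c(X, p) = 3 - (0*X + 0*p) = 3 - (0 + 0) = 3 - 1*0 = 3 + 0 = 3)
L = 3 (L = 3 + 0*1 = 3 + 0 = 3)
(o(19) + L)*(n(-12) - 1*65) = (23 + 3)*((2 - 12) - 1*65) = 26*(-10 - 65) = 26*(-75) = -1950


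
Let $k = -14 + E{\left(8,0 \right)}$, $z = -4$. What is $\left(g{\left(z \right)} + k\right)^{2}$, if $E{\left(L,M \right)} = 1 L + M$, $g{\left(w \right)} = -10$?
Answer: $256$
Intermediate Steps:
$E{\left(L,M \right)} = L + M$
$k = -6$ ($k = -14 + \left(8 + 0\right) = -14 + 8 = -6$)
$\left(g{\left(z \right)} + k\right)^{2} = \left(-10 - 6\right)^{2} = \left(-16\right)^{2} = 256$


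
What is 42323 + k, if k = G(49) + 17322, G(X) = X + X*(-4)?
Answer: 59498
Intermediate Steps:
G(X) = -3*X (G(X) = X - 4*X = -3*X)
k = 17175 (k = -3*49 + 17322 = -147 + 17322 = 17175)
42323 + k = 42323 + 17175 = 59498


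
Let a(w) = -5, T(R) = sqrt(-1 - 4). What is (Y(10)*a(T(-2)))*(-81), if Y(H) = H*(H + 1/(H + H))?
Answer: 81405/2 ≈ 40703.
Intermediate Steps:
T(R) = I*sqrt(5) (T(R) = sqrt(-5) = I*sqrt(5))
Y(H) = H*(H + 1/(2*H))
(Y(10)*a(T(-2)))*(-81) = ((1/2 + 10**2)*(-5))*(-81) = ((1/2 + 100)*(-5))*(-81) = ((201/2)*(-5))*(-81) = -1005/2*(-81) = 81405/2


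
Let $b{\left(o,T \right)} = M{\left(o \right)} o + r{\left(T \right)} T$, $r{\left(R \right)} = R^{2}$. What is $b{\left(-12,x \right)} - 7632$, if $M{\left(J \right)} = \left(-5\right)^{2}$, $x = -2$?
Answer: $-7940$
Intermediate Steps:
$M{\left(J \right)} = 25$
$b{\left(o,T \right)} = T^{3} + 25 o$ ($b{\left(o,T \right)} = 25 o + T^{2} T = 25 o + T^{3} = T^{3} + 25 o$)
$b{\left(-12,x \right)} - 7632 = \left(\left(-2\right)^{3} + 25 \left(-12\right)\right) - 7632 = \left(-8 - 300\right) - 7632 = -308 - 7632 = -7940$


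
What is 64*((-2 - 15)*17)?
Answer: -18496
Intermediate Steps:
64*((-2 - 15)*17) = 64*(-17*17) = 64*(-289) = -18496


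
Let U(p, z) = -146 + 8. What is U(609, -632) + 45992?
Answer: 45854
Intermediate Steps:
U(p, z) = -138
U(609, -632) + 45992 = -138 + 45992 = 45854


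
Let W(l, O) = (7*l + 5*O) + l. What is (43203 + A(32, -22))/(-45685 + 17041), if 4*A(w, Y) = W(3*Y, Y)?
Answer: -2777/1848 ≈ -1.5027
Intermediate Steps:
W(l, O) = 5*O + 8*l (W(l, O) = (5*O + 7*l) + l = 5*O + 8*l)
A(w, Y) = 29*Y/4 (A(w, Y) = (5*Y + 8*(3*Y))/4 = (5*Y + 24*Y)/4 = (29*Y)/4 = 29*Y/4)
(43203 + A(32, -22))/(-45685 + 17041) = (43203 + (29/4)*(-22))/(-45685 + 17041) = (43203 - 319/2)/(-28644) = (86087/2)*(-1/28644) = -2777/1848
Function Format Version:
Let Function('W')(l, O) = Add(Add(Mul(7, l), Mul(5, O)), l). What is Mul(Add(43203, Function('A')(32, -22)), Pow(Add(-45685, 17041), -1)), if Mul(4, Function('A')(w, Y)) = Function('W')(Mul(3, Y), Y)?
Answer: Rational(-2777, 1848) ≈ -1.5027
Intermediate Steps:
Function('W')(l, O) = Add(Mul(5, O), Mul(8, l)) (Function('W')(l, O) = Add(Add(Mul(5, O), Mul(7, l)), l) = Add(Mul(5, O), Mul(8, l)))
Function('A')(w, Y) = Mul(Rational(29, 4), Y) (Function('A')(w, Y) = Mul(Rational(1, 4), Add(Mul(5, Y), Mul(8, Mul(3, Y)))) = Mul(Rational(1, 4), Add(Mul(5, Y), Mul(24, Y))) = Mul(Rational(1, 4), Mul(29, Y)) = Mul(Rational(29, 4), Y))
Mul(Add(43203, Function('A')(32, -22)), Pow(Add(-45685, 17041), -1)) = Mul(Add(43203, Mul(Rational(29, 4), -22)), Pow(Add(-45685, 17041), -1)) = Mul(Add(43203, Rational(-319, 2)), Pow(-28644, -1)) = Mul(Rational(86087, 2), Rational(-1, 28644)) = Rational(-2777, 1848)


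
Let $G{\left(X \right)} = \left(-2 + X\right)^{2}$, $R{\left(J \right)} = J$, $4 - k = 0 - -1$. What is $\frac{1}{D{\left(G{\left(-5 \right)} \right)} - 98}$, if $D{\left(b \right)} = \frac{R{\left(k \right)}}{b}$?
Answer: $- \frac{49}{4799} \approx -0.01021$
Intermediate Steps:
$k = 3$ ($k = 4 - \left(0 - -1\right) = 4 - \left(0 + 1\right) = 4 - 1 = 3$)
$D{\left(b \right)} = \frac{3}{b}$
$\frac{1}{D{\left(G{\left(-5 \right)} \right)} - 98} = \frac{1}{\frac{3}{\left(-2 - 5\right)^{2}} - 98} = \frac{1}{\frac{3}{\left(-7\right)^{2}} - 98} = \frac{1}{\frac{3}{49} - 98} = \frac{1}{- \frac{4799}{49}} = - \frac{49}{4799}$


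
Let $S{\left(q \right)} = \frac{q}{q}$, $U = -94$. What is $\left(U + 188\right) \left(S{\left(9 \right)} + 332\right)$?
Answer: $31302$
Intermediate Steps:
$S{\left(q \right)} = 1$
$\left(U + 188\right) \left(S{\left(9 \right)} + 332\right) = \left(-94 + 188\right) \left(1 + 332\right) = 94 \cdot 333 = 31302$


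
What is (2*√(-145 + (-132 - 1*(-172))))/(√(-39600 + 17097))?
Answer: 2*√262535/7501 ≈ 0.13662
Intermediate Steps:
(2*√(-145 + (-132 - 1*(-172))))/(√(-39600 + 17097)) = (2*√(-145 + (-132 + 172)))/(√(-22503)) = (2*√(-145 + 40))/((I*√22503)) = (2*√(-105))*(-I*√22503/22503) = (2*(I*√105))*(-I*√22503/22503) = (2*I*√105)*(-I*√22503/22503) = 2*√262535/7501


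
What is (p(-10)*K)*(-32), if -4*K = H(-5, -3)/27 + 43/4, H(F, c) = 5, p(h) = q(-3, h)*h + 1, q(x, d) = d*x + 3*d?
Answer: 2362/27 ≈ 87.481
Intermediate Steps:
q(x, d) = 3*d + d*x
p(h) = 1 (p(h) = (h*(3 - 3))*h + 1 = (h*0)*h + 1 = 0*h + 1 = 0 + 1 = 1)
K = -1181/432 (K = -(5/27 + 43/4)/4 = -¼*1181/108 = -1181/432 ≈ -2.7338)
(p(-10)*K)*(-32) = (1*(-1181/432))*(-32) = -1181/432*(-32) = 2362/27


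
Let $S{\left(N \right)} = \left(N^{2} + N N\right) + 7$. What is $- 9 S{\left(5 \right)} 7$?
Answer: $-3591$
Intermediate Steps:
$S{\left(N \right)} = 7 + 2 N^{2}$ ($S{\left(N \right)} = \left(N^{2} + N^{2}\right) + 7 = 2 N^{2} + 7 = 7 + 2 N^{2}$)
$- 9 S{\left(5 \right)} 7 = - 9 \left(7 + 2 \cdot 5^{2}\right) 7 = - 9 \left(7 + 2 \cdot 25\right) 7 = - 9 \left(7 + 50\right) 7 = \left(-9\right) 57 \cdot 7 = \left(-513\right) 7 = -3591$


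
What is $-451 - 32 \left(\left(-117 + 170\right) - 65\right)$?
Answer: $-67$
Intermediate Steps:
$-451 - 32 \left(\left(-117 + 170\right) - 65\right) = -451 - 32 \left(53 - 65\right) = -451 - -384 = -451 + 384 = -67$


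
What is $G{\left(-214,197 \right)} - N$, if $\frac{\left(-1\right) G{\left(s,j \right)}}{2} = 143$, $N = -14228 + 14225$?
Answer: $-283$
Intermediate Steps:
$N = -3$
$G{\left(s,j \right)} = -286$ ($G{\left(s,j \right)} = \left(-2\right) 143 = -286$)
$G{\left(-214,197 \right)} - N = -286 - -3 = -286 + 3 = -283$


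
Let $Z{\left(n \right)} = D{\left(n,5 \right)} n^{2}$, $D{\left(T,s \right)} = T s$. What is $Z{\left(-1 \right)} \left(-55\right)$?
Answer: $275$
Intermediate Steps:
$Z{\left(n \right)} = 5 n^{3}$ ($Z{\left(n \right)} = n 5 n^{2} = 5 n n^{2} = 5 n^{3}$)
$Z{\left(-1 \right)} \left(-55\right) = 5 \left(-1\right)^{3} \left(-55\right) = 5 \left(-1\right) \left(-55\right) = \left(-5\right) \left(-55\right) = 275$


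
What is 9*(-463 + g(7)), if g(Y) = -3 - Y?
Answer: -4257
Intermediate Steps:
9*(-463 + g(7)) = 9*(-463 + (-3 - 1*7)) = 9*(-463 + (-3 - 7)) = 9*(-463 - 10) = 9*(-473) = -4257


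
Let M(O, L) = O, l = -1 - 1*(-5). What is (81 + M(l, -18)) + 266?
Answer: 351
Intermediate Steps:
l = 4 (l = -1 + 5 = 4)
(81 + M(l, -18)) + 266 = (81 + 4) + 266 = 85 + 266 = 351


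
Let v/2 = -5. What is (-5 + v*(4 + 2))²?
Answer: 4225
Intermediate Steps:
v = -10 (v = 2*(-5) = -10)
(-5 + v*(4 + 2))² = (-5 - 10*(4 + 2))² = (-5 - 10*6)² = (-5 - 60)² = (-65)² = 4225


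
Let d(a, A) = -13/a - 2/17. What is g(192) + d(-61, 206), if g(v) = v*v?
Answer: 38228067/1037 ≈ 36864.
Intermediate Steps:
g(v) = v²
d(a, A) = -2/17 - 13/a (d(a, A) = -13/a - 2*1/17 = -13/a - 2/17 = -2/17 - 13/a)
g(192) + d(-61, 206) = 192² + (-2/17 - 13/(-61)) = 36864 + (-2/17 - 13*(-1/61)) = 36864 + (-2/17 + 13/61) = 36864 + 99/1037 = 38228067/1037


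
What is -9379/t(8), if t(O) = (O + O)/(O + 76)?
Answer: -196959/4 ≈ -49240.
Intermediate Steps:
t(O) = 2*O/(76 + O) (t(O) = (2*O)/(76 + O) = 2*O/(76 + O))
-9379/t(8) = -9379/(2*8/(76 + 8)) = -9379/(2*8/84) = -9379/(2*8*(1/84)) = -9379/4/21 = -9379*21/4 = -196959/4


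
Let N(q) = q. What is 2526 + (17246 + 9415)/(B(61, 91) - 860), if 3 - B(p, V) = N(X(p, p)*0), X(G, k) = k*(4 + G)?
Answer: 2138121/857 ≈ 2494.9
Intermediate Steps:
B(p, V) = 3 (B(p, V) = 3 - p*(4 + p)*0 = 3 - 1*0 = 3 + 0 = 3)
2526 + (17246 + 9415)/(B(61, 91) - 860) = 2526 + (17246 + 9415)/(3 - 860) = 2526 + 26661/(-857) = 2526 + 26661*(-1/857) = 2526 - 26661/857 = 2138121/857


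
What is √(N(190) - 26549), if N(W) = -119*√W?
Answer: √(-26549 - 119*√190) ≈ 167.9*I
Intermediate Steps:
√(N(190) - 26549) = √(-119*√190 - 26549) = √(-26549 - 119*√190)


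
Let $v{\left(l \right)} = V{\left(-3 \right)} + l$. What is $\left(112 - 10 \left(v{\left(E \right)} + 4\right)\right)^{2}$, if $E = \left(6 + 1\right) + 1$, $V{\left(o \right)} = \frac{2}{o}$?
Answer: $\frac{16}{9} \approx 1.7778$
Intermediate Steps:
$E = 8$ ($E = 7 + 1 = 8$)
$v{\left(l \right)} = - \frac{2}{3} + l$ ($v{\left(l \right)} = \frac{2}{-3} + l = 2 \left(- \frac{1}{3}\right) + l = - \frac{2}{3} + l$)
$\left(112 - 10 \left(v{\left(E \right)} + 4\right)\right)^{2} = \left(112 - 10 \left(\left(- \frac{2}{3} + 8\right) + 4\right)\right)^{2} = \left(112 - 10 \left(\frac{22}{3} + 4\right)\right)^{2} = \left(112 - \frac{340}{3}\right)^{2} = \left(- \frac{4}{3}\right)^{2} = \frac{16}{9}$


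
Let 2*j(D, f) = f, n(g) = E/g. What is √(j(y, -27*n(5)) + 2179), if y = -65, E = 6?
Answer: √54070/5 ≈ 46.506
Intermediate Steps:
n(g) = 6/g
j(D, f) = f/2
√(j(y, -27*n(5)) + 2179) = √((-162/5)/2 + 2179) = √((-27*6/5)/2 + 2179) = √((½)*(-162/5) + 2179) = √(-81/5 + 2179) = √(10814/5) = √54070/5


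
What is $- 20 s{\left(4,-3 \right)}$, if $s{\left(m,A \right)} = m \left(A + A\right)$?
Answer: $480$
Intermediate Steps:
$s{\left(m,A \right)} = 2 A m$ ($s{\left(m,A \right)} = m 2 A = 2 A m$)
$- 20 s{\left(4,-3 \right)} = - 20 \cdot 2 \left(-3\right) 4 = \left(-20\right) \left(-24\right) = 480$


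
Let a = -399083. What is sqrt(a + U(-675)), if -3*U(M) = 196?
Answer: I*sqrt(3592335)/3 ≈ 631.78*I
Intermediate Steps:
U(M) = -196/3 (U(M) = -1/3*196 = -196/3)
sqrt(a + U(-675)) = sqrt(-399083 - 196/3) = sqrt(-1197445/3) = I*sqrt(3592335)/3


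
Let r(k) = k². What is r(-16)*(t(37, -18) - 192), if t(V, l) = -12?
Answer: -52224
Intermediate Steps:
r(-16)*(t(37, -18) - 192) = (-16)²*(-12 - 192) = 256*(-204) = -52224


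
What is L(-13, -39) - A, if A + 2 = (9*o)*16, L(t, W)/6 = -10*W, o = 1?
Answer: 2198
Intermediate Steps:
L(t, W) = -60*W (L(t, W) = 6*(-10*W) = -60*W)
A = 142 (A = -2 + (9*1)*16 = -2 + 9*16 = -2 + 144 = 142)
L(-13, -39) - A = -60*(-39) - 1*142 = 2340 - 142 = 2198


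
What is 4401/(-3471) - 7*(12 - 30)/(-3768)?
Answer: -945573/726596 ≈ -1.3014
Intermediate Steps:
4401/(-3471) - 7*(12 - 30)/(-3768) = 4401*(-1/3471) - 7*(-18)*(-1/3768) = -1467/1157 + 126*(-1/3768) = -1467/1157 - 21/628 = -945573/726596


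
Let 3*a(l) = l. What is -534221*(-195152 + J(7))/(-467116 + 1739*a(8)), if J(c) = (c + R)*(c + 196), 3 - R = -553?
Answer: -129596138169/1387436 ≈ -93407.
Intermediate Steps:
R = 556 (R = 3 - 1*(-553) = 3 + 553 = 556)
a(l) = l/3
J(c) = (196 + c)*(556 + c) (J(c) = (c + 556)*(c + 196) = (556 + c)*(196 + c) = (196 + c)*(556 + c))
-534221*(-195152 + J(7))/(-467116 + 1739*a(8)) = -534221*(-195152 + (108976 + 7**2 + 752*7))/(-467116 + 1739*((1/3)*8)) = -534221*(-195152 + (108976 + 49 + 5264))/(-467116 + 1739*(8/3)) = -534221*(-195152 + 114289)/(-467116 + 13912/3) = -534221/((-1387436/3/(-80863))) = -534221/((-1387436/3*(-1/80863))) = -534221/1387436/242589 = -534221*242589/1387436 = -129596138169/1387436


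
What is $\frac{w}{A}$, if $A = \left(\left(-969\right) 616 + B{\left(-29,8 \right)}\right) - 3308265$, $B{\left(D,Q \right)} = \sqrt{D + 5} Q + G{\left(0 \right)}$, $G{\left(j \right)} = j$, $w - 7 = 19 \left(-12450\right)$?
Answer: $\frac{307913463589}{5083448306699} + \frac{3784688 i \sqrt{6}}{15250344920097} \approx 0.060572 + 6.0789 \cdot 10^{-7} i$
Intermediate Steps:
$w = -236543$ ($w = 7 + 19 \left(-12450\right) = 7 - 236550 = -236543$)
$B{\left(D,Q \right)} = Q \sqrt{5 + D}$ ($B{\left(D,Q \right)} = \sqrt{D + 5} Q + 0 = \sqrt{5 + D} Q + 0 = Q \sqrt{5 + D} + 0 = Q \sqrt{5 + D}$)
$A = -3905169 + 16 i \sqrt{6}$ ($A = \left(\left(-969\right) 616 + 8 \sqrt{5 - 29}\right) - 3308265 = \left(-596904 + 8 \sqrt{-24}\right) - 3308265 = \left(-596904 + 8 \cdot 2 i \sqrt{6}\right) - 3308265 = \left(-596904 + 16 i \sqrt{6}\right) - 3308265 = -3905169 + 16 i \sqrt{6} \approx -3.9052 \cdot 10^{6} + 39.192 i$)
$\frac{w}{A} = - \frac{236543}{-3905169 + 16 i \sqrt{6}}$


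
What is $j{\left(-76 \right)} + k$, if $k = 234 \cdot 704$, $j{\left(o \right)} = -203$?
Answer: $164533$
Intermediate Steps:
$k = 164736$
$j{\left(-76 \right)} + k = -203 + 164736 = 164533$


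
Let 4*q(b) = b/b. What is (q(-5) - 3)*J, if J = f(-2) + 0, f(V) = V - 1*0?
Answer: 11/2 ≈ 5.5000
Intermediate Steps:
f(V) = V (f(V) = V + 0 = V)
q(b) = 1/4 (q(b) = (b/b)/4 = (1/4)*1 = 1/4)
J = -2 (J = -2 + 0 = -2)
(q(-5) - 3)*J = (1/4 - 3)*(-2) = -11/4*(-2) = 11/2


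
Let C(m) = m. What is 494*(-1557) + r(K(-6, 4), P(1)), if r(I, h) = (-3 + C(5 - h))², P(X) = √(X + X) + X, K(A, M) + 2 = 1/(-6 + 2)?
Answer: -769158 + (1 - √2)² ≈ -7.6916e+5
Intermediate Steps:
K(A, M) = -9/4 (K(A, M) = -2 + 1/(-6 + 2) = -2 + 1/(-4) = -2 - ¼ = -9/4)
P(X) = X + √2*√X (P(X) = √(2*X) + X = √2*√X + X = X + √2*√X)
r(I, h) = (2 - h)² (r(I, h) = (-3 + (5 - h))² = (2 - h)²)
494*(-1557) + r(K(-6, 4), P(1)) = 494*(-1557) + (-2 + (1 + √2*√1))² = -769158 + (-2 + (1 + √2*1))² = -769158 + (-2 + (1 + √2))² = -769158 + (-1 + √2)²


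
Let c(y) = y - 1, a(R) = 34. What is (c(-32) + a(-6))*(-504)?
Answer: -504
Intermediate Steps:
c(y) = -1 + y
(c(-32) + a(-6))*(-504) = ((-1 - 32) + 34)*(-504) = (-33 + 34)*(-504) = 1*(-504) = -504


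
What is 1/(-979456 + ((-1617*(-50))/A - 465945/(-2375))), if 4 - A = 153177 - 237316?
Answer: -39967925/39138944343023 ≈ -1.0212e-6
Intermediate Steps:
A = 84143 (A = 4 - (153177 - 237316) = 4 - 1*(-84139) = 4 + 84139 = 84143)
1/(-979456 + ((-1617*(-50))/A - 465945/(-2375))) = 1/(-979456 + (-1617*(-50)/84143 - 465945/(-2375))) = 1/(-979456 + (80850*(1/84143) - 465945*(-1/2375))) = 1/(-979456 + (80850/84143 + 93189/475)) = 1/(-979456 + 7879605777/39967925) = 1/(-39138944343023/39967925) = -39967925/39138944343023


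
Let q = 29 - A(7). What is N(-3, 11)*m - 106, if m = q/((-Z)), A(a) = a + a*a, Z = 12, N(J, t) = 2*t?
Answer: -113/2 ≈ -56.500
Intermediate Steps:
A(a) = a + a²
q = -27 (q = 29 - 7*(1 + 7) = 29 - 7*8 = 29 - 1*56 = 29 - 56 = -27)
m = 9/4 (m = -27/((-1*12)) = -27/(-12) = -27*(-1/12) = 9/4 ≈ 2.2500)
N(-3, 11)*m - 106 = (2*11)*(9/4) - 106 = 22*(9/4) - 106 = 99/2 - 106 = -113/2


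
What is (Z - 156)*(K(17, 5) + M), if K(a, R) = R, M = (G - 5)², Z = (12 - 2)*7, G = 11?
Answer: -3526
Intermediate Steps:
Z = 70 (Z = 10*7 = 70)
M = 36 (M = (11 - 5)² = 6² = 36)
(Z - 156)*(K(17, 5) + M) = (70 - 156)*(5 + 36) = -86*41 = -3526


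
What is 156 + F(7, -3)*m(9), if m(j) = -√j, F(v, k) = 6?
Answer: 138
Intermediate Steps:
156 + F(7, -3)*m(9) = 156 + 6*(-√9) = 156 + 6*(-1*3) = 156 + 6*(-3) = 156 - 18 = 138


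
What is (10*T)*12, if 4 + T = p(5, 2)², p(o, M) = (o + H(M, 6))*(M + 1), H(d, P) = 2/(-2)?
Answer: 16800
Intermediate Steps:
H(d, P) = -1 (H(d, P) = 2*(-½) = -1)
p(o, M) = (1 + M)*(-1 + o) (p(o, M) = (o - 1)*(M + 1) = (-1 + o)*(1 + M) = (1 + M)*(-1 + o))
T = 140 (T = -4 + (-1 + 5 - 1*2 + 2*5)² = -4 + (-1 + 5 - 2 + 10)² = -4 + 12² = -4 + 144 = 140)
(10*T)*12 = (10*140)*12 = 1400*12 = 16800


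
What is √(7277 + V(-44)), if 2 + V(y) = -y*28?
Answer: √8507 ≈ 92.233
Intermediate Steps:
V(y) = -2 - 28*y (V(y) = -2 - y*28 = -2 - 28*y)
√(7277 + V(-44)) = √(7277 + (-2 - 28*(-44))) = √(7277 + (-2 + 1232)) = √(7277 + 1230) = √8507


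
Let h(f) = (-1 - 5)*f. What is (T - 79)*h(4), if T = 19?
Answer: 1440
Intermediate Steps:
h(f) = -6*f
(T - 79)*h(4) = (19 - 79)*(-6*4) = -60*(-24) = 1440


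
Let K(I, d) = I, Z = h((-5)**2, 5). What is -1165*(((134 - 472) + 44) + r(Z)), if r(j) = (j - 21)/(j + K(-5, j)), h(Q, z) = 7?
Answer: 350665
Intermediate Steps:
Z = 7
r(j) = (-21 + j)/(-5 + j) (r(j) = (j - 21)/(j - 5) = (-21 + j)/(-5 + j))
-1165*(((134 - 472) + 44) + r(Z)) = -1165*(((134 - 472) + 44) + (-21 + 7)/(-5 + 7)) = -1165*((-338 + 44) - 14/2) = -1165*(-294 + (1/2)*(-14)) = -1165*(-294 - 7) = -1165*(-301) = 350665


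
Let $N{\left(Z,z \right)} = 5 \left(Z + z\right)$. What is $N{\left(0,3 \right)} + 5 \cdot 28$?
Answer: $155$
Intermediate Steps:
$N{\left(Z,z \right)} = 5 Z + 5 z$
$N{\left(0,3 \right)} + 5 \cdot 28 = \left(5 \cdot 0 + 5 \cdot 3\right) + 5 \cdot 28 = \left(0 + 15\right) + 140 = 15 + 140 = 155$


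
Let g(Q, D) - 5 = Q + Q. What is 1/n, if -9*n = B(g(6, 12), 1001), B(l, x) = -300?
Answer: 3/100 ≈ 0.030000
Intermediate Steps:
g(Q, D) = 5 + 2*Q (g(Q, D) = 5 + (Q + Q) = 5 + 2*Q)
n = 100/3 (n = -⅑*(-300) = 100/3 ≈ 33.333)
1/n = 1/(100/3) = 3/100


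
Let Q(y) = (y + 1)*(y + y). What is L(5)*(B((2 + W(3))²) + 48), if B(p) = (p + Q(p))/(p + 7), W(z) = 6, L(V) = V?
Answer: 58960/71 ≈ 830.42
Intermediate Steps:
Q(y) = 2*y*(1 + y) (Q(y) = (1 + y)*(2*y) = 2*y*(1 + y))
B(p) = (p + 2*p*(1 + p))/(7 + p) (B(p) = (p + 2*p*(1 + p))/(p + 7) = (p + 2*p*(1 + p))/(7 + p))
L(5)*(B((2 + W(3))²) + 48) = 5*((2 + 6)²*(3 + 2*(2 + 6)²)/(7 + (2 + 6)²) + 48) = 5*(8²*(3 + 2*8²)/(7 + 8²) + 48) = 5*(64*(3 + 2*64)/(7 + 64) + 48) = 5*(64*(3 + 128)/71 + 48) = 5*(64*(1/71)*131 + 48) = 5*(8384/71 + 48) = 5*(11792/71) = 58960/71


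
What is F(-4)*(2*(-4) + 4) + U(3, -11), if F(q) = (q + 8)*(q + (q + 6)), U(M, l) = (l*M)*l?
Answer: 395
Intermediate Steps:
U(M, l) = M*l² (U(M, l) = (M*l)*l = M*l²)
F(q) = (6 + 2*q)*(8 + q) (F(q) = (8 + q)*(q + (6 + q)) = (8 + q)*(6 + 2*q) = (6 + 2*q)*(8 + q))
F(-4)*(2*(-4) + 4) + U(3, -11) = (48 + 2*(-4)² + 22*(-4))*(2*(-4) + 4) + 3*(-11)² = (48 + 2*16 - 88)*(-8 + 4) + 3*121 = (48 + 32 - 88)*(-4) + 363 = -8*(-4) + 363 = 32 + 363 = 395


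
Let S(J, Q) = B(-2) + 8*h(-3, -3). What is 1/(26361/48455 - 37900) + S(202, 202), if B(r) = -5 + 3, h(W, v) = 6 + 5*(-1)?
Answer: 11018460379/1836418139 ≈ 6.0000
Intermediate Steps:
h(W, v) = 1 (h(W, v) = 6 - 5 = 1)
B(r) = -2
S(J, Q) = 6 (S(J, Q) = -2 + 8*1 = -2 + 8 = 6)
1/(26361/48455 - 37900) + S(202, 202) = 1/(26361/48455 - 37900) + 6 = 1/(-1836418139/48455) + 6 = -48455/1836418139 + 6 = 11018460379/1836418139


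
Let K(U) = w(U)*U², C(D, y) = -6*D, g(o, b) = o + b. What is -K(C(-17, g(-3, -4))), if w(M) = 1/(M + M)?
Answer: -51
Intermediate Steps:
g(o, b) = b + o
w(M) = 1/(2*M)
K(U) = U/2 (K(U) = (1/(2*U))*U² = U/2)
-K(C(-17, g(-3, -4))) = -(-6*(-17))/2 = -102/2 = -1*51 = -51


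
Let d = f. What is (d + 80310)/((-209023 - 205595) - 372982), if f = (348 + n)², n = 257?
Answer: -89267/157520 ≈ -0.56670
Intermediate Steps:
f = 366025 (f = (348 + 257)² = 605² = 366025)
d = 366025
(d + 80310)/((-209023 - 205595) - 372982) = (366025 + 80310)/((-209023 - 205595) - 372982) = 446335/(-414618 - 372982) = 446335/(-787600) = 446335*(-1/787600) = -89267/157520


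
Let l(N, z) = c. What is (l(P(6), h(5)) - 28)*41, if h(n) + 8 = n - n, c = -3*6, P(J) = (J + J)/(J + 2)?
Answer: -1886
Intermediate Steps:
P(J) = 2*J/(2 + J) (P(J) = (2*J)/(2 + J) = 2*J/(2 + J))
c = -18
h(n) = -8 (h(n) = -8 + (n - n) = -8 + 0 = -8)
l(N, z) = -18
(l(P(6), h(5)) - 28)*41 = (-18 - 28)*41 = -46*41 = -1886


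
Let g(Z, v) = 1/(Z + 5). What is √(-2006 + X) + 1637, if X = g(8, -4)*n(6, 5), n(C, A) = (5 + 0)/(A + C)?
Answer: 1637 + I*√41019979/143 ≈ 1637.0 + 44.788*I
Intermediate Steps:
g(Z, v) = 1/(5 + Z)
n(C, A) = 5/(A + C)
X = 5/143 (X = (5/(5 + 6))/(5 + 8) = (5/11)/13 = (5*(1/11))/13 = (1/13)*(5/11) = 5/143 ≈ 0.034965)
√(-2006 + X) + 1637 = √(-2006 + 5/143) + 1637 = √(-286853/143) + 1637 = I*√41019979/143 + 1637 = 1637 + I*√41019979/143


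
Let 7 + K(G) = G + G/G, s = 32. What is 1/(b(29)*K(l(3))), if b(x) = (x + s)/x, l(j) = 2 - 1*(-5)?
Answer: 29/61 ≈ 0.47541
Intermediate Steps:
l(j) = 7 (l(j) = 2 + 5 = 7)
b(x) = (32 + x)/x (b(x) = (x + 32)/x = (32 + x)/x)
K(G) = -6 + G (K(G) = -7 + (G + G/G) = -7 + (G + 1) = -7 + (1 + G) = -6 + G)
1/(b(29)*K(l(3))) = 1/(((32 + 29)/29)*(-6 + 7)) = 1/(((1/29)*61)*1) = 1/((61/29)*1) = 1/(61/29) = 29/61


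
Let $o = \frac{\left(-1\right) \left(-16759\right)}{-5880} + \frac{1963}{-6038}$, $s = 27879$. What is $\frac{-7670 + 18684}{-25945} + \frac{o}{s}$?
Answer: $- \frac{1090458651201413}{2568037147555320} \approx -0.42463$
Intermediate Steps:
$o = - \frac{56366641}{17751720}$ ($o = 16759 \left(- \frac{1}{5880}\right) + 1963 \left(- \frac{1}{6038}\right) = - \frac{16759}{5880} - \frac{1963}{6038} = - \frac{56366641}{17751720} \approx -3.1753$)
$\frac{-7670 + 18684}{-25945} + \frac{o}{s} = \frac{-7670 + 18684}{-25945} - \frac{56366641}{17751720 \cdot 27879} = 11014 \left(- \frac{1}{25945}\right) - \frac{56366641}{494900201880} = - \frac{11014}{25945} - \frac{56366641}{494900201880} = - \frac{1090458651201413}{2568037147555320}$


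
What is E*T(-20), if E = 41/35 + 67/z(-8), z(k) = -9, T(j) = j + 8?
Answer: 7904/105 ≈ 75.276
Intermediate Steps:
T(j) = 8 + j
E = -1976/315 (E = 41/35 + 67/(-9) = 41*(1/35) + 67*(-⅑) = 41/35 - 67/9 = -1976/315 ≈ -6.2730)
E*T(-20) = -1976*(8 - 20)/315 = -1976/315*(-12) = 7904/105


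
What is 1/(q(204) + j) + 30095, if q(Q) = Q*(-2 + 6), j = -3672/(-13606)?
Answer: 167120069783/5553084 ≈ 30095.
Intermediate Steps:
j = 1836/6803 (j = -3672*(-1/13606) = 1836/6803 ≈ 0.26988)
q(Q) = 4*Q (q(Q) = Q*4 = 4*Q)
1/(q(204) + j) + 30095 = 1/(4*204 + 1836/6803) + 30095 = 1/(816 + 1836/6803) + 30095 = 1/(5553084/6803) + 30095 = 6803/5553084 + 30095 = 167120069783/5553084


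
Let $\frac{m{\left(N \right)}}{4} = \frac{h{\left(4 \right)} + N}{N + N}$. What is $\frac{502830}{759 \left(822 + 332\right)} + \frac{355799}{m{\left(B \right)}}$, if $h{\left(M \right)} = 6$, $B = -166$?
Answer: $\frac{4311024595777}{23356960} \approx 1.8457 \cdot 10^{5}$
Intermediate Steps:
$m{\left(N \right)} = \frac{2 \left(6 + N\right)}{N}$ ($m{\left(N \right)} = 4 \frac{6 + N}{N + N} = 4 \frac{6 + N}{2 N} = \frac{2 \left(6 + N\right)}{N}$)
$\frac{502830}{759 \left(822 + 332\right)} + \frac{355799}{m{\left(B \right)}} = \frac{502830}{759 \left(822 + 332\right)} + \frac{355799}{2 + \frac{12}{-166}} = \frac{502830}{759 \cdot 1154} + \frac{355799}{2 + 12 \left(- \frac{1}{166}\right)} = \frac{502830}{875886} + \frac{355799}{2 - \frac{6}{83}} = 502830 \cdot \frac{1}{875886} + \frac{355799}{\frac{160}{83}} = \frac{83805}{145981} + 355799 \cdot \frac{83}{160} = \frac{83805}{145981} + \frac{29531317}{160} = \frac{4311024595777}{23356960}$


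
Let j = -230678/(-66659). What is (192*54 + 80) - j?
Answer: 696222554/66659 ≈ 10445.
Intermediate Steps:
j = 230678/66659 (j = -230678*(-1/66659) = 230678/66659 ≈ 3.4606)
(192*54 + 80) - j = (192*54 + 80) - 1*230678/66659 = (10368 + 80) - 230678/66659 = 10448 - 230678/66659 = 696222554/66659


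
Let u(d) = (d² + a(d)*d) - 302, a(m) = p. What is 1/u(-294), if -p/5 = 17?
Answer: 1/111124 ≈ 8.9990e-6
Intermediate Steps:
p = -85 (p = -5*17 = -85)
a(m) = -85
u(d) = -302 + d² - 85*d (u(d) = (d² - 85*d) - 302 = -302 + d² - 85*d)
1/u(-294) = 1/(-302 + (-294)² - 85*(-294)) = 1/(-302 + 86436 + 24990) = 1/111124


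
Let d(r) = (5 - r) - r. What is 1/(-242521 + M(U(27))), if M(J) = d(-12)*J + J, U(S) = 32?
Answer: -1/241561 ≈ -4.1397e-6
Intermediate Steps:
d(r) = 5 - 2*r
M(J) = 30*J (M(J) = (5 - 2*(-12))*J + J = (5 + 24)*J + J = 29*J + J = 30*J)
1/(-242521 + M(U(27))) = 1/(-242521 + 30*32) = 1/(-242521 + 960) = 1/(-241561) = -1/241561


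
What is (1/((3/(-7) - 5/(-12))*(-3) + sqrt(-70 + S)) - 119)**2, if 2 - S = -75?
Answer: 426388488953/30107169 - 1023874208*sqrt(7)/30107169 ≈ 14072.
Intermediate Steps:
S = 77 (S = 2 - 1*(-75) = 2 + 75 = 77)
(1/((3/(-7) - 5/(-12))*(-3) + sqrt(-70 + S)) - 119)**2 = (1/((3/(-7) - 5/(-12))*(-3) + sqrt(-70 + 77)) - 119)**2 = (1/((3*(-1/7) - 5*(-1/12))*(-3) + sqrt(7)) - 119)**2 = (1/((-3/7 + 5/12)*(-3) + sqrt(7)) - 119)**2 = (1/(-1/84*(-3) + sqrt(7)) - 119)**2 = (1/(1/28 + sqrt(7)) - 119)**2 = (-119 + 1/(1/28 + sqrt(7)))**2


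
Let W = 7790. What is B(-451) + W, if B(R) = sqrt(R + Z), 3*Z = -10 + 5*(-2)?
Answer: 7790 + I*sqrt(4119)/3 ≈ 7790.0 + 21.393*I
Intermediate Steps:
Z = -20/3 (Z = (-10 + 5*(-2))/3 = (-10 - 10)/3 = (1/3)*(-20) = -20/3 ≈ -6.6667)
B(R) = sqrt(-20/3 + R) (B(R) = sqrt(R - 20/3) = sqrt(-20/3 + R))
B(-451) + W = sqrt(-60 + 9*(-451))/3 + 7790 = sqrt(-60 - 4059)/3 + 7790 = sqrt(-4119)/3 + 7790 = (I*sqrt(4119))/3 + 7790 = I*sqrt(4119)/3 + 7790 = 7790 + I*sqrt(4119)/3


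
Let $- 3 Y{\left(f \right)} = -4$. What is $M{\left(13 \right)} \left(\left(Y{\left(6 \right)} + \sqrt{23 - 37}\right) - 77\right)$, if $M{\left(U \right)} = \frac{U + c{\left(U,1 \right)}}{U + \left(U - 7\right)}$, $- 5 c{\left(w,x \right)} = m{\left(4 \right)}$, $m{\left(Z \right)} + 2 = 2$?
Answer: $- \frac{2951}{57} + \frac{13 i \sqrt{14}}{19} \approx -51.772 + 2.5601 i$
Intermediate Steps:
$m{\left(Z \right)} = 0$ ($m{\left(Z \right)} = -2 + 2 = 0$)
$c{\left(w,x \right)} = 0$ ($c{\left(w,x \right)} = \left(- \frac{1}{5}\right) 0 = 0$)
$Y{\left(f \right)} = \frac{4}{3}$ ($Y{\left(f \right)} = \left(- \frac{1}{3}\right) \left(-4\right) = \frac{4}{3}$)
$M{\left(U \right)} = \frac{U}{-7 + 2 U}$ ($M{\left(U \right)} = \frac{U + 0}{U + \left(U - 7\right)} = \frac{U}{U + \left(U - 7\right)} = \frac{U}{U + \left(-7 + U\right)} = \frac{U}{-7 + 2 U}$)
$M{\left(13 \right)} \left(\left(Y{\left(6 \right)} + \sqrt{23 - 37}\right) - 77\right) = \frac{13}{-7 + 2 \cdot 13} \left(\left(\frac{4}{3} + \sqrt{23 - 37}\right) - 77\right) = \frac{13}{-7 + 26} \left(\left(\frac{4}{3} + \sqrt{-14}\right) - 77\right) = \frac{13}{19} \left(\left(\frac{4}{3} + i \sqrt{14}\right) - 77\right) = 13 \cdot \frac{1}{19} \left(- \frac{227}{3} + i \sqrt{14}\right) = \frac{13 \left(- \frac{227}{3} + i \sqrt{14}\right)}{19} = - \frac{2951}{57} + \frac{13 i \sqrt{14}}{19}$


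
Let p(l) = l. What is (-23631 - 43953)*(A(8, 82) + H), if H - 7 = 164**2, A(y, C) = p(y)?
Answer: -1818753024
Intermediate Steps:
A(y, C) = y
H = 26903 (H = 7 + 164**2 = 7 + 26896 = 26903)
(-23631 - 43953)*(A(8, 82) + H) = (-23631 - 43953)*(8 + 26903) = -67584*26911 = -1818753024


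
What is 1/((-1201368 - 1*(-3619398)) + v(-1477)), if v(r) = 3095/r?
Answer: 1477/3571427215 ≈ 4.1356e-7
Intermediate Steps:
1/((-1201368 - 1*(-3619398)) + v(-1477)) = 1/((-1201368 - 1*(-3619398)) + 3095/(-1477)) = 1/((-1201368 + 3619398) + 3095*(-1/1477)) = 1/(2418030 - 3095/1477) = 1/(3571427215/1477) = 1477/3571427215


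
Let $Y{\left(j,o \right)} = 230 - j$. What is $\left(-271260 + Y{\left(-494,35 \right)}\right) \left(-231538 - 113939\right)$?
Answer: $93463965672$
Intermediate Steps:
$\left(-271260 + Y{\left(-494,35 \right)}\right) \left(-231538 - 113939\right) = \left(-271260 + \left(230 - -494\right)\right) \left(-231538 - 113939\right) = \left(-271260 + \left(230 + 494\right)\right) \left(-345477\right) = \left(-271260 + 724\right) \left(-345477\right) = \left(-270536\right) \left(-345477\right) = 93463965672$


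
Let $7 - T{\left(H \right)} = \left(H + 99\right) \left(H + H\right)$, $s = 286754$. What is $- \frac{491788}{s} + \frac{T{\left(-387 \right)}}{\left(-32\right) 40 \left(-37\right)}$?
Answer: $- \frac{8720998005}{1358066944} \approx -6.4216$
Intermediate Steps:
$T{\left(H \right)} = 7 - 2 H \left(99 + H\right)$ ($T{\left(H \right)} = 7 - \left(H + 99\right) \left(H + H\right) = 7 - \left(99 + H\right) 2 H = 7 - 2 H \left(99 + H\right)$)
$- \frac{491788}{s} + \frac{T{\left(-387 \right)}}{\left(-32\right) 40 \left(-37\right)} = - \frac{491788}{286754} + \frac{7 - -76626 - 2 \left(-387\right)^{2}}{\left(-32\right) 40 \left(-37\right)} = \left(-491788\right) \frac{1}{286754} + \frac{7 + 76626 - 299538}{\left(-1280\right) \left(-37\right)} = - \frac{245894}{143377} + \frac{7 + 76626 - 299538}{47360} = - \frac{245894}{143377} - \frac{44581}{9472} = - \frac{8720998005}{1358066944}$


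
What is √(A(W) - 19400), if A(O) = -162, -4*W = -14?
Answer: I*√19562 ≈ 139.86*I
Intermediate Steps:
W = 7/2 (W = -¼*(-14) = 7/2 ≈ 3.5000)
√(A(W) - 19400) = √(-162 - 19400) = √(-19562) = I*√19562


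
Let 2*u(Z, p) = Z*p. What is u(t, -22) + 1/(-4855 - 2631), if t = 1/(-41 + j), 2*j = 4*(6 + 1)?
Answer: 82319/202122 ≈ 0.40727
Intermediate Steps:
j = 14 (j = (4*(6 + 1))/2 = (4*7)/2 = (½)*28 = 14)
t = -1/27 (t = 1/(-41 + 14) = 1/(-27) = -1/27 ≈ -0.037037)
u(Z, p) = Z*p/2 (u(Z, p) = (Z*p)/2 = Z*p/2)
u(t, -22) + 1/(-4855 - 2631) = (½)*(-1/27)*(-22) + 1/(-4855 - 2631) = 11/27 + 1/(-7486) = 11/27 - 1/7486 = 82319/202122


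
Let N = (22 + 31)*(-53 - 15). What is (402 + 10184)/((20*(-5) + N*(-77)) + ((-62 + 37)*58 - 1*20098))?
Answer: 5293/127930 ≈ 0.041374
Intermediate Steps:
N = -3604 (N = 53*(-68) = -3604)
(402 + 10184)/((20*(-5) + N*(-77)) + ((-62 + 37)*58 - 1*20098)) = (402 + 10184)/((20*(-5) - 3604*(-77)) + ((-62 + 37)*58 - 1*20098)) = 10586/((-100 + 277508) + (-25*58 - 20098)) = 10586/(277408 + (-1450 - 20098)) = 10586/(277408 - 21548) = 10586/255860 = 10586*(1/255860) = 5293/127930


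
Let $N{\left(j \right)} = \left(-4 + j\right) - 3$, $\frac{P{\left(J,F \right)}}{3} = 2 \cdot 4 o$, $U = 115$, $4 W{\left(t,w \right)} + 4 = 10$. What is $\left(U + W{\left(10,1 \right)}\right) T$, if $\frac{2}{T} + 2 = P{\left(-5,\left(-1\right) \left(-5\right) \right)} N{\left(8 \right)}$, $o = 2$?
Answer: $\frac{233}{46} \approx 5.0652$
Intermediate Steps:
$W{\left(t,w \right)} = \frac{3}{2}$ ($W{\left(t,w \right)} = -1 + \frac{1}{4} \cdot 10 = -1 + \frac{5}{2} = \frac{3}{2}$)
$P{\left(J,F \right)} = 48$ ($P{\left(J,F \right)} = 3 \cdot 2 \cdot 4 \cdot 2 = 3 \cdot 8 \cdot 2 = 3 \cdot 16 = 48$)
$N{\left(j \right)} = -7 + j$
$T = \frac{1}{23}$ ($T = \frac{2}{-2 + 48 \left(-7 + 8\right)} = \frac{2}{-2 + 48 \cdot 1} = \frac{2}{-2 + 48} = \frac{2}{46} = 2 \cdot \frac{1}{46} = \frac{1}{23} \approx 0.043478$)
$\left(U + W{\left(10,1 \right)}\right) T = \left(115 + \frac{3}{2}\right) \frac{1}{23} = \frac{233}{2} \cdot \frac{1}{23} = \frac{233}{46}$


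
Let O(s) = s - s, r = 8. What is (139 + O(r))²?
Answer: 19321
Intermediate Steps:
O(s) = 0
(139 + O(r))² = (139 + 0)² = 139² = 19321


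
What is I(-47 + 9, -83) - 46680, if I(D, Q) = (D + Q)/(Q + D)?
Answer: -46679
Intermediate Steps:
I(D, Q) = 1 (I(D, Q) = (D + Q)/(D + Q) = 1)
I(-47 + 9, -83) - 46680 = 1 - 46680 = -46679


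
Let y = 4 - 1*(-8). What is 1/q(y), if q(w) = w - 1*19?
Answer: -⅐ ≈ -0.14286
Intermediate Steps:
y = 12 (y = 4 + 8 = 12)
q(w) = -19 + w (q(w) = w - 19 = -19 + w)
1/q(y) = 1/(-19 + 12) = 1/(-7) = -⅐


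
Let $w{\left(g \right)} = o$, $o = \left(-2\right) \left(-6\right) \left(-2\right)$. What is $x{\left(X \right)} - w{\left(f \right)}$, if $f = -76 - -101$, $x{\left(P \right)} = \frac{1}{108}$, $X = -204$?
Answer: $\frac{2593}{108} \approx 24.009$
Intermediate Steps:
$x{\left(P \right)} = \frac{1}{108}$
$f = 25$ ($f = -76 + 101 = 25$)
$o = -24$ ($o = 12 \left(-2\right) = -24$)
$w{\left(g \right)} = -24$
$x{\left(X \right)} - w{\left(f \right)} = \frac{1}{108} - -24 = \frac{1}{108} + 24 = \frac{2593}{108}$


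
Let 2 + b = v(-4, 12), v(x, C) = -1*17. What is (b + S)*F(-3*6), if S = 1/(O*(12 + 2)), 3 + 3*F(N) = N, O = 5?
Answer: 1329/10 ≈ 132.90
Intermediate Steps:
F(N) = -1 + N/3
v(x, C) = -17
b = -19 (b = -2 - 17 = -19)
S = 1/70 (S = 1/(5*(12 + 2)) = 1/(5*14) = 1/70 ≈ 0.014286)
(b + S)*F(-3*6) = (-19 + 1/70)*(-1 + (-3*6)/3) = -1329*(-1 + (1/3)*(-18))/70 = -1329*(-1 - 6)/70 = -1329/70*(-7) = 1329/10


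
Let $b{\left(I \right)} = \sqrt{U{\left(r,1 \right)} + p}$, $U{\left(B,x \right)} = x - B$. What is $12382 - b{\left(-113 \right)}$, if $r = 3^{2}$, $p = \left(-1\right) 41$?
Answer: $12382 - 7 i \approx 12382.0 - 7.0 i$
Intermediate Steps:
$p = -41$
$r = 9$
$b{\left(I \right)} = 7 i$ ($b{\left(I \right)} = \sqrt{\left(1 - 9\right) - 41} = \sqrt{-8 - 41} = \sqrt{-49} = 7 i$)
$12382 - b{\left(-113 \right)} = 12382 - 7 i$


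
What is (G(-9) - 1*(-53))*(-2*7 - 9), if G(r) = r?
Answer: -1012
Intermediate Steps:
(G(-9) - 1*(-53))*(-2*7 - 9) = (-9 - 1*(-53))*(-2*7 - 9) = (-9 + 53)*(-14 - 9) = 44*(-23) = -1012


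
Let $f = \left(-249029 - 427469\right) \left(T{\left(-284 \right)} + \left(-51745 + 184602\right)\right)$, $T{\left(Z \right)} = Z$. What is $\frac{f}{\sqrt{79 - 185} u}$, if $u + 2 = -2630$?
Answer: $- \frac{6406097811 i \sqrt{106}}{19928} \approx - 3.3097 \cdot 10^{6} i$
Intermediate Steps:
$f = -89685369354$ ($f = \left(-249029 - 427469\right) \left(-284 + \left(-51745 + 184602\right)\right) = - 676498 \left(-284 + 132857\right) = \left(-676498\right) 132573 = -89685369354$)
$u = -2632$ ($u = -2 - 2630 = -2632$)
$\frac{f}{\sqrt{79 - 185} u} = - \frac{89685369354}{\sqrt{79 - 185} \left(-2632\right)} = - \frac{89685369354}{\sqrt{-106} \left(-2632\right)} = - \frac{89685369354}{i \sqrt{106} \left(-2632\right)} = - \frac{89685369354}{\left(-2632\right) i \sqrt{106}} = - 89685369354 \frac{i \sqrt{106}}{278992} = - \frac{6406097811 i \sqrt{106}}{19928}$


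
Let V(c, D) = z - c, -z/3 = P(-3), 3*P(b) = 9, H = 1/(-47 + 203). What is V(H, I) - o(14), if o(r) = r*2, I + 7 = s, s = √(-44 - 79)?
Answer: -5773/156 ≈ -37.006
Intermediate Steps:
H = 1/156 ≈ 0.0064103
P(b) = 3 (P(b) = (⅓)*9 = 3)
s = I*√123 (s = √(-123) = I*√123 ≈ 11.091*I)
I = -7 + I*√123 ≈ -7.0 + 11.091*I
z = -9 (z = -3*3 = -9)
o(r) = 2*r
V(c, D) = -9 - c
V(H, I) - o(14) = (-9 - 1*1/156) - 2*14 = (-9 - 1/156) - 1*28 = -1405/156 - 28 = -5773/156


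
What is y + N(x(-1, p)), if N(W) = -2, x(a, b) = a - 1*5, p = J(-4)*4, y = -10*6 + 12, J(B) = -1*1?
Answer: -50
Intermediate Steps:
J(B) = -1
y = -48 (y = -60 + 12 = -48)
p = -4 (p = -1*4 = -4)
x(a, b) = -5 + a (x(a, b) = a - 5 = -5 + a)
y + N(x(-1, p)) = -48 - 2 = -50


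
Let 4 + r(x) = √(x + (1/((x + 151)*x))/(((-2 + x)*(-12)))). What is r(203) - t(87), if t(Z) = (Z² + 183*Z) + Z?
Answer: -23581 + √169413004231596174/28888524 ≈ -23567.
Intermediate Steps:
t(Z) = Z² + 184*Z
r(x) = -4 + √(x + 1/(x*(24 - 12*x)*(151 + x))) (r(x) = -4 + √(x + (1/((x + 151)*x))/(((-2 + x)*(-12)))) = -4 + √(x + (1/((151 + x)*x))/(24 - 12*x)) = -4 + √(x + (1/(x*(151 + x)))/(24 - 12*x)) = -4 + √(x + 1/(x*(24 - 12*x)*(151 + x))))
r(203) - t(87) = (-4 + √(36*203 - 3/(203*(-302 + 203² + 149*203)))/6) - 87*(184 + 87) = (-4 + √(7308 - 3*1/203/(-302 + 41209 + 30247))/6) - 87*271 = (-4 + √(7308 - 3*1/203/71154)/6) - 1*23577 = (-4 + √(7308 - 3*1/203*1/71154)/6) - 23577 = (-4 + √(7308 - 1/4814754)/6) - 23577 = (-4 + √(35186222231/4814754)/6) - 23577 = (-4 + (√169413004231596174/4814754)/6) - 23577 = (-4 + √169413004231596174/28888524) - 23577 = -23581 + √169413004231596174/28888524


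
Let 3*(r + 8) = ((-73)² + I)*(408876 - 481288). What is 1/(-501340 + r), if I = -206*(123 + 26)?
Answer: 1/611742112 ≈ 1.6347e-9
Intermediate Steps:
I = -30694 (I = -206*149 = -30694)
r = 612243452 (r = -8 + (((-73)² - 30694)*(408876 - 481288))/3 = -8 + ((5329 - 30694)*(-72412))/3 = -8 + (-25365*(-72412))/3 = -8 + (⅓)*1836730380 = -8 + 612243460 = 612243452)
1/(-501340 + r) = 1/(-501340 + 612243452) = 1/611742112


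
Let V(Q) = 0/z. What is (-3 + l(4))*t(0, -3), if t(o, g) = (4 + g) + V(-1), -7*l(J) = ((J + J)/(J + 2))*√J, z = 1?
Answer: -71/21 ≈ -3.3810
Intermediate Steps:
V(Q) = 0 (V(Q) = 0/1 = 0*1 = 0)
l(J) = -2*J^(3/2)/(7*(2 + J)) (l(J) = -(J + J)/(J + 2)*√J/7 = -(2*J)/(2 + J)*√J/7 = -2*J/(2 + J)*√J/7 = -2*J^(3/2)/(7*(2 + J)))
t(o, g) = 4 + g (t(o, g) = (4 + g) + 0 = 4 + g)
(-3 + l(4))*t(0, -3) = (-3 - 2*4^(3/2)/(14 + 7*4))*(4 - 3) = (-3 - 2*8/(14 + 28))*1 = (-3 - 2*8/42)*1 = (-3 - 2*8*1/42)*1 = (-3 - 8/21)*1 = -71/21*1 = -71/21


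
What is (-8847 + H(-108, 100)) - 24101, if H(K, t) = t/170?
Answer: -560106/17 ≈ -32947.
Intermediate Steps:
H(K, t) = t/170 (H(K, t) = t*(1/170) = t/170)
(-8847 + H(-108, 100)) - 24101 = (-8847 + (1/170)*100) - 24101 = (-8847 + 10/17) - 24101 = -150389/17 - 24101 = -560106/17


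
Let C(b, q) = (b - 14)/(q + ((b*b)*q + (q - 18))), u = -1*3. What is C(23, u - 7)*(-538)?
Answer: 269/296 ≈ 0.90878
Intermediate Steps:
u = -3
C(b, q) = (-14 + b)/(-18 + 2*q + q*b²) (C(b, q) = (-14 + b)/(q + (b²*q + (-18 + q))) = (-14 + b)/(q + (q*b² + (-18 + q))) = (-14 + b)/(q + (-18 + q + q*b²)) = (-14 + b)/(-18 + 2*q + q*b²))
C(23, u - 7)*(-538) = ((-14 + 23)/(-18 + 2*(-3 - 7) + (-3 - 7)*23²))*(-538) = (9/(-18 + 2*(-10) - 10*529))*(-538) = (9/(-18 - 20 - 5290))*(-538) = (9/(-5328))*(-538) = -1/5328*9*(-538) = -1/592*(-538) = 269/296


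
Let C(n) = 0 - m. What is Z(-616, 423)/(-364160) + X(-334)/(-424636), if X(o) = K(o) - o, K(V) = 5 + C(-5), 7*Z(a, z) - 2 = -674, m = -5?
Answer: -660203/1208089420 ≈ -0.00054649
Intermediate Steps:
Z(a, z) = -96 (Z(a, z) = 2/7 + (1/7)*(-674) = 2/7 - 674/7 = -96)
C(n) = 5 (C(n) = 0 - 1*(-5) = 0 + 5 = 5)
K(V) = 10 (K(V) = 5 + 5 = 10)
X(o) = 10 - o
Z(-616, 423)/(-364160) + X(-334)/(-424636) = -96/(-364160) + (10 - 1*(-334))/(-424636) = -96*(-1/364160) + (10 + 334)*(-1/424636) = 3/11380 + 344*(-1/424636) = 3/11380 - 86/106159 = -660203/1208089420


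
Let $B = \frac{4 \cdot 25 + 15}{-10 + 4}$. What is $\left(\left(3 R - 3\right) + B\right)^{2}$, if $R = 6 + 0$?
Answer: $\frac{625}{36} \approx 17.361$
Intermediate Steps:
$R = 6$
$B = - \frac{115}{6}$ ($B = \frac{100 + 15}{-6} = 115 \left(- \frac{1}{6}\right) = - \frac{115}{6} \approx -19.167$)
$\left(\left(3 R - 3\right) + B\right)^{2} = \left(\left(3 \cdot 6 - 3\right) - \frac{115}{6}\right)^{2} = \left(\left(18 - 3\right) - \frac{115}{6}\right)^{2} = \left(15 - \frac{115}{6}\right)^{2} = \left(- \frac{25}{6}\right)^{2} = \frac{625}{36}$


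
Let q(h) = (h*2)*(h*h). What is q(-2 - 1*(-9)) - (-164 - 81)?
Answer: 931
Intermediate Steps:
q(h) = 2*h**3 (q(h) = (2*h)*h**2 = 2*h**3)
q(-2 - 1*(-9)) - (-164 - 81) = 2*(-2 - 1*(-9))**3 - (-164 - 81) = 2*(-2 + 9)**3 - 1*(-245) = 2*7**3 + 245 = 2*343 + 245 = 686 + 245 = 931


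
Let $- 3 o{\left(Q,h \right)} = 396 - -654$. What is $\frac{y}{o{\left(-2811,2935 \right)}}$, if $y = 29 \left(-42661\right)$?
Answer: $\frac{1237169}{350} \approx 3534.8$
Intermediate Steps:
$o{\left(Q,h \right)} = -350$ ($o{\left(Q,h \right)} = - \frac{396 - -654}{3} = - \frac{396 + 654}{3} = \left(- \frac{1}{3}\right) 1050 = -350$)
$y = -1237169$
$\frac{y}{o{\left(-2811,2935 \right)}} = - \frac{1237169}{-350} = \left(-1237169\right) \left(- \frac{1}{350}\right) = \frac{1237169}{350}$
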